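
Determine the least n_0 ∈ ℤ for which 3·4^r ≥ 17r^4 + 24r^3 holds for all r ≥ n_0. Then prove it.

n_0 = 7

At r = 6: 12288 < 27216, so the inequality fails and n_0 ≥ 7. We prove 3·4^r ≥ 17r^4 + 24r^3 for all r ≥ 7.
For the base case r = 7: 3·4^r = 49152 and 17r^4 + 24r^3 = 49049, so 49152 ≥ 49049.
Suppose the result is true for r = p, so 3·4^p ≥ 17p^4 + 24p^3.
Then 3·4^(p + 1) = 4·(3·4^p) ≥ 4·(17p^4 + 24p^3).
Also, for p ≥ 7 we have 4·(17p^4 + 24p^3) ≥ 17(p+1)^4 + 24(p+1)^3, since 4·(17p^4 + 24p^3) − (17(p+1)^4 + 24(p+1)^3) = 51p^4 + 4p^3 - 174p^2 - 140p - 41, which is nonnegative for all p ≥ 7.
Combining, 3·4^(p + 1) ≥ 17(p+1)^4 + 24(p+1)^3.
Hence, by induction on r, the claim holds for every r ≥ 7.
Hence the smallest such n_0 is 7.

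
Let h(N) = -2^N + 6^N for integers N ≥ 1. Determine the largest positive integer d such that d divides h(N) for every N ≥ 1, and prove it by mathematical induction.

Computing the first values: h(1) = 4 and h(2) = 32; gcd(4, 32) = 4, so d ≤ 4.
We prove 4 | -2^N + 6^N for all N ≥ 1 by induction on N.
Base case (N = 1): h(1) = 4 = 4·(1), so 4 | h(1).
Inductive step: assume the claim holds for N = r, i.e. 4 | h(r). Then
6^{r+1} − 2^{r+1} = 6·6^r − 2·2^r = 6·(6^r − 2^r) + (4)·2^r. The first term is divisible by 4 by the inductive hypothesis, and the second term (4)·2^r is divisible by 4 since 4 | 4. Hence 4 | h(r+1).
By induction, the statement is established for all N ≥ 1.
Therefore the largest such d is 4.

d = 4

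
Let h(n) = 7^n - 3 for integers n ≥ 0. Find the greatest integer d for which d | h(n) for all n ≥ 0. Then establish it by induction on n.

Computing the first values: h(0) = -2 and h(1) = 4; gcd(-2, 4) = 2, so d ≤ 2.
We prove 2 | 7^n - 3 for all n ≥ 0 by induction on n.
Base case (n = 0): h(0) = -2 = 2·(-1), so 2 | h(0).
Inductive step: suppose the statement holds for some m ≥ 0, i.e. 2 | h(m). Then
h(m+1) = 7^(m+1) - 3 = 7·(7^m - 3) + 18 = 7·h(m) + 18. The first term is divisible by 2 by the inductive hypothesis, and 18 is divisible by 2. Hence 2 | h(m+1).
This completes the induction.
Therefore the largest such d is 2.

d = 2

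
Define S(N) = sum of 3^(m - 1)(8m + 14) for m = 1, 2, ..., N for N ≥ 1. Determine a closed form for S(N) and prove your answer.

We claim S(N) = 3^N(4N + 5) - 5 for all N ≥ 1.
Base case (N = 1): S(1) = 22, and the closed form gives 22. They agree.
Inductive step: assume the claim holds for N = m, so S(m) = 3^m(4m + 5) - 5.
Then S(m+1) = S(m) + (3^m(8m + 22)) = (3^m(4m + 5) - 5) + (3^m(8m + 22)).
Simplifying, S(m+1) = 12·3^m·m + 27·3^m - 5 = 3^(m+1)(4(m+1) + 5) - 5,
which is the closed form with N = m+1.
Hence, by induction on N, the claim holds for every N ≥ 1.

S(N) = 3^N(4N + 5) - 5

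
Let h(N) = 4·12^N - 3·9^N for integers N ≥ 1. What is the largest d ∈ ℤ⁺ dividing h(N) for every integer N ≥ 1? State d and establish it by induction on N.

Computing the first values: h(1) = 21 and h(2) = 333; gcd(21, 333) = 3, so d ≤ 3.
We prove 3 | 4·12^N - 3·9^N for all N ≥ 1 by induction on N.
When N = 1: h(1) = 21 = 3·(7), so 3 | h(1).
Suppose the result is true for N = j, i.e. 3 | h(j). Then
h(j+1) − 12·h(j) = (4·12^(j+1) - 3·9^(j+1)) − 12·(4·12^j - 3·9^j) = (-3)·9^j·(9 − 12) = (9)·9^j. Since 3 | h(j) by the inductive hypothesis, 3 | 12·h(j); and 3 | 9 since 9 = 3·3. Therefore 3 | h(j+1).
Hence, by induction on N, the claim holds for every N ≥ 1.
Therefore the largest such d is 3.

d = 3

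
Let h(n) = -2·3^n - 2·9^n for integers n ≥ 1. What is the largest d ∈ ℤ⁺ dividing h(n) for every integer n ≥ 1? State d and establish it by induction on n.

Computing the first values: h(1) = -24 and h(2) = -180; gcd(-24, -180) = 12, so d ≤ 12.
We prove 12 | -2·3^n - 2·9^n for all n ≥ 1 by induction on n.
Base step (n = 1): h(1) = -24 = 12·(-2), so 12 | h(1).
For the inductive step, assume it holds for an arbitrary r ≥ 1, i.e. 12 | h(r). Then
h(r+1) − 9·h(r) = (-2·3^(r+1) - 2·9^(r+1)) − 9·(-2·3^r - 2·9^r) = (-2)·3^r·(3 − 9) = (12)·3^r. Since 12 | h(r) by the inductive hypothesis, 12 | 9·h(r); and 12 | 12 since 12 = 12·1. Therefore 12 | h(r+1).
By the principle of mathematical induction, the result holds for all n ≥ 1.
Therefore the largest such d is 12.

d = 12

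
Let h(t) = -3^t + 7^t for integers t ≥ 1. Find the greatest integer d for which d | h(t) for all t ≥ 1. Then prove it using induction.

d = 4

Computing the first values: h(1) = 4 and h(2) = 40; gcd(4, 40) = 4, so d ≤ 4.
We prove 4 | -3^t + 7^t for all t ≥ 1 by induction on t.
When t = 1: h(1) = 4 = 4·(1), so 4 | h(1).
For the inductive step, assume it holds for an arbitrary k ≥ 1, i.e. 4 | h(k). Then
7^{k+1} − 3^{k+1} = 7·7^k − 3·3^k = 7·(7^k − 3^k) + (4)·3^k. The first term is divisible by 4 by the inductive hypothesis, and the second term (4)·3^k is divisible by 4 since 4 | 4. Hence 4 | h(k+1).
By induction, the statement is established for all t ≥ 1.
Therefore the largest such d is 4.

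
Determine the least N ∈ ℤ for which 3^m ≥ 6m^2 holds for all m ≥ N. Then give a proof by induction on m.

At m = 4: 81 < 96, so the inequality fails and N ≥ 5. We prove 3^m ≥ 6m^2 for all m ≥ 5.
Base step (m = 5): 3^m = 243 and 6m^2 = 150, so 243 ≥ 150.
Inductive step: assume the claim holds for m = p, so 3^p ≥ 6p^2.
Then 3^(p + 1) = 3·(3^p) ≥ 3·(6p^2).
Also, for p ≥ 5 we have 3·(6p^2) ≥ 6(p+1)^2, since 3 ≥ (1 + 1/p)^2 for all p ≥ 5.
Combining, 3^(p + 1) ≥ 6(p+1)^2.
By the principle of mathematical induction, the result holds for all m ≥ 5.
Hence the smallest such N is 5.

N = 5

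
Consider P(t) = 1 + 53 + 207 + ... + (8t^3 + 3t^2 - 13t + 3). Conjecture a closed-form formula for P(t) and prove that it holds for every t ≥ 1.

We claim P(t) = t(2t^3 + 5t^2 - 3t - 3) for all t ≥ 1.
When t = 1: P(1) = 1, and the closed form gives 1. They agree.
Inductive step: suppose the statement holds for some r ≥ 1, so P(r) = r(2r^3 + 5r^2 - 3r - 3).
Then P(r+1) = P(r) + (8r^3 + 27r^2 + 17r + 1) = (r(2r^3 + 5r^2 - 3r - 3)) + (8r^3 + 27r^2 + 17r + 1).
Simplifying, P(r+1) = (r + 1)(2r^3 + 11r^2 + 13r + 1) = (r+1)(2(r+1)^3 + 5(r+1)^2 - 3(r+1) - 3),
which is the closed form with t = r+1.
By the principle of mathematical induction, the result holds for all t ≥ 1.

P(t) = t(2t^3 + 5t^2 - 3t - 3)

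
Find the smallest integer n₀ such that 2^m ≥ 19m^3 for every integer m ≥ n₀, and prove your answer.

At m = 16: 65536 < 77824, so the inequality fails and n₀ ≥ 17. We prove 2^m ≥ 19m^3 for all m ≥ 17.
When m = 17: 2^m = 131072 and 19m^3 = 93347, so 131072 ≥ 93347.
Suppose the result is true for m = i, so 2^i ≥ 19i^3.
Then 2^(i + 1) = 2·(2^i) ≥ 2·(19i^3).
Also, for i ≥ 17 we have 2·(19i^3) ≥ 19(i+1)^3, since 2 ≥ (1 + 1/i)^3 for all i ≥ 17.
Combining, 2^(i + 1) ≥ 19(i+1)^3.
By induction, the statement is established for all m ≥ 17.
Hence the smallest such n₀ is 17.

n₀ = 17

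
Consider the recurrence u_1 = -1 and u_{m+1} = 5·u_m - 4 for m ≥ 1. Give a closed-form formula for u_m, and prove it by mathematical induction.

u_m = -2·5^(m - 1) + 1

Computing the first terms: u_1 = -1, u_2 = -9, u_3 = -49. This suggests u_m = -2·5^(m - 1) + 1.
Base step (m = 1): the formula gives -1 = -1 = u_1.
Inductive step: assume the claim holds for m = r, so u_r = -2·5^(r - 1) + 1.
Then u_{r+1} = 5·u_r - 4 = 5·(-2·5^(r - 1) + 1) - 4 = -2·5^r + 1 = -2·5^((r+1) - 1) + 1,
which is the claimed formula at m = r+1.
By the principle of mathematical induction, the result holds for all m ≥ 1.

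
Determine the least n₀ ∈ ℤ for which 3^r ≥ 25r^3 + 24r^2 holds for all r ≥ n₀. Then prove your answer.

n₀ = 10

At r = 9: 19683 < 20169, so the inequality fails and n₀ ≥ 10. We prove 3^r ≥ 25r^3 + 24r^2 for all r ≥ 10.
When r = 10: 3^r = 59049 and 25r^3 + 24r^2 = 27400, so 59049 ≥ 27400.
Inductive step: assume the claim holds for r = m, so 3^m ≥ 25m^3 + 24m^2.
Then 3^(m + 1) = 3·(3^m) ≥ 3·(25m^3 + 24m^2).
Also, for m ≥ 10 we have 3·(25m^3 + 24m^2) ≥ 25(m+1)^3 + 24(m+1)^2, since 3·(25m^3 + 24m^2) − (25(m+1)^3 + 24(m+1)^2) = 50m^3 - 27m^2 - 123m - 49, which is nonnegative for all m ≥ 10.
Combining, 3^(m + 1) ≥ 25(m+1)^3 + 24(m+1)^2.
By the principle of mathematical induction, the result holds for all r ≥ 10.
Hence the smallest such n₀ is 10.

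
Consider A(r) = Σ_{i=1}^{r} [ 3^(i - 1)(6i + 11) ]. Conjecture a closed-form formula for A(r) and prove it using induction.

We claim A(r) = 3^r(3r + 4) - 4 for all r ≥ 1.
Base case (r = 1): A(1) = 17, and the closed form gives 17. They agree.
Inductive step: suppose the statement holds for some i ≥ 1, so A(i) = 3^i(3i + 4) - 4.
Then A(i+1) = A(i) + (3^i(6i + 17)) = (3^i(3i + 4) - 4) + (3^i(6i + 17)).
Simplifying, A(i+1) = 9·3^i·i + 21·3^i - 4 = 3^(i+1)(3(i+1) + 4) - 4,
which is the closed form with r = i+1.
Hence, by induction on r, the claim holds for every r ≥ 1.

A(r) = 3^r(3r + 4) - 4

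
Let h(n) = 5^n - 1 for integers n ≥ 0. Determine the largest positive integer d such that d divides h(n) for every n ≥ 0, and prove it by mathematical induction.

Computing the first values: h(0) = 0 and h(1) = 4; gcd(0, 4) = 4, so d ≤ 4.
We prove 4 | 5^n - 1 for all n ≥ 0 by induction on n.
When n = 0: h(0) = 0 = 4·(0), so 4 | h(0).
Inductive step: suppose the statement holds for some p ≥ 0, i.e. 4 | h(p). Then
h(p+1) = 5^(p+1) - 1 = 5·(5^p - 1) + 4 = 5·h(p) + 4. The first term is divisible by 4 by the inductive hypothesis, and 4 is divisible by 4. Hence 4 | h(p+1).
By induction, the statement is established for all n ≥ 0.
Therefore the largest such d is 4.

d = 4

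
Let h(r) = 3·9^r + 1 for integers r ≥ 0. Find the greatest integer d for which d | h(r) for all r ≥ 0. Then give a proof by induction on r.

d = 4

Computing the first values: h(0) = 4 and h(1) = 28; gcd(4, 28) = 4, so d ≤ 4.
We prove 4 | 3·9^r + 1 for all r ≥ 0 by induction on r.
When r = 0: h(0) = 4 = 4·(1), so 4 | h(0).
For the inductive step, assume it holds for an arbitrary p ≥ 0, i.e. 4 | h(p). Then
h(p+1) = 3·9^(p+1) + 1 = 9·(3·9^p + 1) - 8 = 9·h(p) - 8. The first term is divisible by 4 by the inductive hypothesis, and -8 is divisible by 4. Hence 4 | h(p+1).
By the principle of mathematical induction, the result holds for all r ≥ 0.
Therefore the largest such d is 4.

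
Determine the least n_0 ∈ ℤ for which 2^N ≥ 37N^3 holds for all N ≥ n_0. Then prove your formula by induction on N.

n_0 = 18

At N = 17: 131072 < 181781, so the inequality fails and n_0 ≥ 18. We prove 2^N ≥ 37N^3 for all N ≥ 18.
For the base case N = 18: 2^N = 262144 and 37N^3 = 215784, so 262144 ≥ 215784.
Suppose the result is true for N = p, so 2^p ≥ 37p^3.
Then 2^(p + 1) = 2·(2^p) ≥ 2·(37p^3).
Also, for p ≥ 18 we have 2·(37p^3) ≥ 37(p+1)^3, since 2 ≥ (1 + 1/p)^3 for all p ≥ 18.
Combining, 2^(p + 1) ≥ 37(p+1)^3.
By the principle of mathematical induction, the result holds for all N ≥ 18.
Hence the smallest such n_0 is 18.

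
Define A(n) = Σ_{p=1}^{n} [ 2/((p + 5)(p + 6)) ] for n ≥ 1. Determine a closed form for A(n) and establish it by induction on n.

A(n) = n/(3(n + 6))

We claim A(n) = n/(3(n + 6)) for all n ≥ 1.
For the base case n = 1: A(1) = 1/21, and the closed form gives 1/21. They agree.
Inductive step: assume the claim holds for n = p, so A(p) = p/(3(p + 6)).
Then A(p+1) = A(p) + (2/((p + 6)(p + 7))) = (p/(3(p + 6))) + (2/((p + 6)(p + 7))).
Simplifying, A(p+1) = (p + 1)/(3(p + 7)) = (p+1)/(3((p+1) + 6)),
which is the closed form with n = p+1.
By induction, the statement is established for all n ≥ 1.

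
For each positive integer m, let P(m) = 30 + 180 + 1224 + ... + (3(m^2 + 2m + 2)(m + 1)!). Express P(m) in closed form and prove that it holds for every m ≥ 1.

We claim P(m) = (3m + 3)(m + 2)! - 6 for all m ≥ 1.
Base step (m = 1): P(1) = 30, and the closed form gives 30. They agree.
Inductive step: suppose the statement holds for some k ≥ 1, so P(k) = (3k + 3)(k + 2)! - 6.
Then P(k+1) = P(k) + (3(k^2 + 4k + 5)(k + 2)!) = ((3k + 3)(k + 2)! - 6) + (3(k^2 + 4k + 5)(k + 2)!).
Simplifying, P(k+1) = (3(k+1) + 3)((k+1) + 2)! - 6,
which is the closed form with m = k+1.
By induction, the statement is established for all m ≥ 1.

P(m) = (3m + 3)(m + 2)! - 6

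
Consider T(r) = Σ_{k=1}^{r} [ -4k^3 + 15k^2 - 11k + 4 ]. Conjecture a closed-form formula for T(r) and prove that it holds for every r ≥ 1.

T(r) = -r(r^3 - 3r^2 - r - 1)

We claim T(r) = -r(r^3 - 3r^2 - r - 1) for all r ≥ 1.
Base case (r = 1): T(1) = 4, and the closed form gives 4. They agree.
Inductive step: assume the claim holds for r = k, so T(k) = k(-k^3 + 3k^2 + k + 1).
Then T(k+1) = T(k) + (-4k^3 + 3k^2 + 7k + 4) = (k(-k^3 + 3k^2 + k + 1)) + (-4k^3 + 3k^2 + 7k + 4).
Simplifying, T(k+1) = -(k + 1)(k^3 - 4k - 4) = -(k+1)((k+1)^3 - 3(k+1)^2 - (k+1) - 1),
which is the closed form with r = k+1.
Hence, by induction on r, the claim holds for every r ≥ 1.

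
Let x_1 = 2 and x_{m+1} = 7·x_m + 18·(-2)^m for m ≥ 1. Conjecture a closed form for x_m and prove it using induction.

x_m = (-2)^(m + 1) - 2·7^(m - 1)

Computing the first terms: x_1 = 2, x_2 = -22, x_3 = -82. This suggests x_m = (-2)^(m + 1) - 2·7^(m - 1).
When m = 1: the formula gives 2 = 2 = x_1.
Inductive step: assume the claim holds for m = p, so x_p = (-2)^(p + 1) - 2·7^(p - 1).
Then x_{p+1} = 7·x_p + 18·(-2)^p = 7·((-2)^(p + 1) - 2·7^(p - 1)) + 18·(-2)^p = (-2)^(p + 2) - 2·7^p = (-2)^((p+1) + 1) - 2·7^((p+1) - 1),
which is the claimed formula at m = p+1.
By the principle of mathematical induction, the result holds for all m ≥ 1.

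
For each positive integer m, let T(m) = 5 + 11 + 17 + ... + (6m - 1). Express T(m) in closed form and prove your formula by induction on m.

We claim T(m) = m(3m + 2) for all m ≥ 1.
Base case (m = 1): T(1) = 5, and the closed form gives 5. They agree.
For the inductive step, assume it holds for an arbitrary k ≥ 1, so T(k) = k(3k + 2).
Then T(k+1) = T(k) + (6k + 5) = (k(3k + 2)) + (6k + 5).
Simplifying, T(k+1) = (k + 1)(3k + 5) = (k+1)(3(k+1) + 2),
which is the closed form with m = k+1.
This completes the induction.

T(m) = m(3m + 2)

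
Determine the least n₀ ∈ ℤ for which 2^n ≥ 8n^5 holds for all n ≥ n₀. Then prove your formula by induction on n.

n₀ = 27

At n = 26: 67108864 < 95051008, so the inequality fails and n₀ ≥ 27. We prove 2^n ≥ 8n^5 for all n ≥ 27.
When n = 27: 2^n = 134217728 and 8n^5 = 114791256, so 134217728 ≥ 114791256.
Inductive step: assume the claim holds for n = p, so 2^p ≥ 8p^5.
Then 2^(p + 1) = 2·(2^p) ≥ 2·(8p^5).
Also, for p ≥ 27 we have 2·(8p^5) ≥ 8(p+1)^5, since 2 ≥ (1 + 1/p)^5 for all p ≥ 27.
Combining, 2^(p + 1) ≥ 8(p+1)^5.
By the principle of mathematical induction, the result holds for all n ≥ 27.
Hence the smallest such n₀ is 27.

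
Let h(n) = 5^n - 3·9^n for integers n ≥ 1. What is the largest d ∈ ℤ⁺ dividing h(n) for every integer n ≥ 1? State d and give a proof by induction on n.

d = 2

Computing the first values: h(1) = -22 and h(2) = -218; gcd(-22, -218) = 2, so d ≤ 2.
We prove 2 | 5^n - 3·9^n for all n ≥ 1 by induction on n.
For the base case n = 1: h(1) = -22 = 2·(-11), so 2 | h(1).
Suppose the result is true for n = r, i.e. 2 | h(r). Then
h(r+1) − 9·h(r) = (5^(r+1) - 3·9^(r+1)) − 9·(5^r - 3·9^r) = (1)·5^r·(5 − 9) = (-4)·5^r. Since 2 | h(r) by the inductive hypothesis, 2 | 9·h(r); and 2 | -4 since -4 = 2·-2. Therefore 2 | h(r+1).
This completes the induction.
Therefore the largest such d is 2.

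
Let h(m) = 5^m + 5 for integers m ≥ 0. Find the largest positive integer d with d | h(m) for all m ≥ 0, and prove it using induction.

d = 2

Computing the first values: h(0) = 6 and h(1) = 10; gcd(6, 10) = 2, so d ≤ 2.
We prove 2 | 5^m + 5 for all m ≥ 0 by induction on m.
For the base case m = 0: h(0) = 6 = 2·(3), so 2 | h(0).
Inductive step: suppose the statement holds for some p ≥ 0, i.e. 2 | h(p). Then
h(p+1) = 5^(p+1) + 5 = 5·(5^p + 5) - 20 = 5·h(p) - 20. The first term is divisible by 2 by the inductive hypothesis, and -20 is divisible by 2. Hence 2 | h(p+1).
This completes the induction.
Therefore the largest such d is 2.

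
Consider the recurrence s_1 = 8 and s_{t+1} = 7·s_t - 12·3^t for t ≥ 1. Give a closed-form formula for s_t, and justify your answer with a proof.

s_t = 3^(t + 1) - 7^(t - 1)

Computing the first terms: s_1 = 8, s_2 = 20, s_3 = 32. This suggests s_t = 3^(t + 1) - 7^(t - 1).
For the base case t = 1: the formula gives 8 = 8 = s_1.
For the inductive step, assume it holds for an arbitrary m ≥ 1, so s_m = 3^(m + 1) - 7^(m - 1).
Then s_{m+1} = 7·s_m - 12·3^m = 7·(3^(m + 1) - 7^(m - 1)) - 12·3^m = 3^(m + 2) - 7^m = 3^((m+1) + 1) - 7^((m+1) - 1),
which is the claimed formula at t = m+1.
By induction, the statement is established for all t ≥ 1.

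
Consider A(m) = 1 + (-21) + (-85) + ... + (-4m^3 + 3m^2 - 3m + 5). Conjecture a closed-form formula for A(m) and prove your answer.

We claim A(m) = -m(m^3 + m^2 + m - 4) for all m ≥ 1.
Base step (m = 1): A(1) = 1, and the closed form gives 1. They agree.
Suppose the result is true for m = p, so A(p) = p(-p^3 - p^2 - p + 4).
Then A(p+1) = A(p) + (-4p^3 - 9p^2 - 9p + 1) = (p(-p^3 - p^2 - p + 4)) + (-4p^3 - 9p^2 - 9p + 1).
Simplifying, A(p+1) = -(p + 1)(p^3 + 4p^2 + 6p - 1) = -(p+1)((p+1)^3 + (p+1)^2 + (p+1) - 4),
which is the closed form with m = p+1.
This completes the induction.

A(m) = -m(m^3 + m^2 + m - 4)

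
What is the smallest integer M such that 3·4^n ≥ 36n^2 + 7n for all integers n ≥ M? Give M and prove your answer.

M = 4

At n = 3: 192 < 345, so the inequality fails and M ≥ 4. We prove 3·4^n ≥ 36n^2 + 7n for all n ≥ 4.
When n = 4: 3·4^n = 768 and 36n^2 + 7n = 604, so 768 ≥ 604.
Inductive step: suppose the statement holds for some j ≥ 4, so 3·4^j ≥ 36j^2 + 7j.
Then 3·4^(j + 1) = 4·(3·4^j) ≥ 4·(36j^2 + 7j).
Also, for j ≥ 4 we have 4·(36j^2 + 7j) ≥ 36(j+1)^2 + 7(j+1), since 4·(36j^2 + 7j) − (36(j+1)^2 + 7(j+1)) = 108j^2 - 51j - 43, which is nonnegative for all j ≥ 4.
Combining, 3·4^(j + 1) ≥ 36(j+1)^2 + 7(j+1).
This completes the induction.
Hence the smallest such M is 4.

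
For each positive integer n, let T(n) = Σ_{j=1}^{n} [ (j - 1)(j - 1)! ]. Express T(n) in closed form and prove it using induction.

We claim T(n) = n! - 1 for all n ≥ 1.
Base step (n = 1): T(1) = 0, and the closed form gives 0. They agree.
Inductive step: assume the claim holds for n = j, so T(j) = j! - 1.
Then T(j+1) = T(j) + (j·j!) = (j! - 1) + (j·j!).
Simplifying, T(j+1) = (j+1)! - 1,
which is the closed form with n = j+1.
Hence, by induction on n, the claim holds for every n ≥ 1.

T(n) = n! - 1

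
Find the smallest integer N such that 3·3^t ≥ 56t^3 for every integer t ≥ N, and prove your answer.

N = 9

At t = 8: 19683 < 28672, so the inequality fails and N ≥ 9. We prove 3·3^t ≥ 56t^3 for all t ≥ 9.
When t = 9: 3·3^t = 59049 and 56t^3 = 40824, so 59049 ≥ 40824.
Inductive step: assume the claim holds for t = m, so 3·3^m ≥ 56m^3.
Then 3·3^(m + 1) = 3·(3·3^m) ≥ 3·(56m^3).
Also, for m ≥ 9 we have 3·(56m^3) ≥ 56(m+1)^3, since 3 ≥ (1 + 1/m)^3 for all m ≥ 9.
Combining, 3·3^(m + 1) ≥ 56(m+1)^3.
By the principle of mathematical induction, the result holds for all t ≥ 9.
Hence the smallest such N is 9.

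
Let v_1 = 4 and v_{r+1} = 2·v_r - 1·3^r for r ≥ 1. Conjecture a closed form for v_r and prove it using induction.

v_r = 7·2^(r - 1) - 3^r

Computing the first terms: v_1 = 4, v_2 = 5, v_3 = 1. This suggests v_r = 7·2^(r - 1) - 3^r.
For the base case r = 1: the formula gives 4 = 4 = v_1.
Inductive step: suppose the statement holds for some i ≥ 1, so v_i = 7·2^(i - 1) - 3^i.
Then v_{i+1} = 2·v_i - 1·3^i = 2·(7·2^(i - 1) - 3^i) - 1·3^i = 7·2^i - 3^(i + 1) = 7·2^((i+1) - 1) - 3^(i+1),
which is the claimed formula at r = i+1.
This completes the induction.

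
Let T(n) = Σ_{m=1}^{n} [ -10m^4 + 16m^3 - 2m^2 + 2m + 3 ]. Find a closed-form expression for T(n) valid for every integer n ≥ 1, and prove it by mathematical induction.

We claim T(n) = -n(2n^4 + n^3 - 4n^2 - 4n - 4) for all n ≥ 1.
For the base case n = 1: T(1) = 9, and the closed form gives 9. They agree.
Suppose the result is true for n = m, so T(m) = m(-2m^4 - m^3 + 4m^2 + 4m + 4).
Then T(m+1) = T(m) + (-10m^4 - 24m^3 - 14m^2 + 6m + 9) = (m(-2m^4 - m^3 + 4m^2 + 4m + 4)) + (-10m^4 - 24m^3 - 14m^2 + 6m + 9).
Simplifying, T(m+1) = -(m + 1)(2m^4 + 9m^3 + 11m^2 - m - 9) = -(m+1)(2(m+1)^4 + (m+1)^3 - 4(m+1)^2 - 4(m+1) - 4),
which is the closed form with n = m+1.
Hence, by induction on n, the claim holds for every n ≥ 1.

T(n) = -n(2n^4 + n^3 - 4n^2 - 4n - 4)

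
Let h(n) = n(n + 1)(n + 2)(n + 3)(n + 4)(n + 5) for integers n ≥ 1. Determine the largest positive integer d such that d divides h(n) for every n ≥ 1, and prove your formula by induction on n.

d = 720

Computing the first values: h(1) = 720 and h(2) = 5040; gcd(720, 5040) = 720, so d ≤ 720.
We prove 720 | n(n + 1)(n + 2)(n + 3)(n + 4)(n + 5) for all n ≥ 1 by induction on n.
Base case (n = 1): h(1) = 720 = 720·(1), so 720 | h(1).
Inductive step: assume the claim holds for n = p, i.e. 720 | h(p). Then
h(p+1) − h(p) = (p+1)·(p+2)·(p+3)·(p+4)·(p+5)·(p+6) − p·(p+1)·(p+2)·(p+3)·(p+4)·(p+5) = (p+1)·(p+2)·(p+3)·(p+4)·(p+5)·[(p+6) − p] = 6·(p+1)·(p+2)·(p+3)·(p+4)·(p+5). The product of 5 consecutive integers is divisible by (5)! = 120, so h(p+1) − h(p) is divisible by 6·120 = 720. By the inductive hypothesis 720 | h(p), hence 720 | h(p+1).
By the principle of mathematical induction, the result holds for all n ≥ 1.
Therefore the largest such d is 720.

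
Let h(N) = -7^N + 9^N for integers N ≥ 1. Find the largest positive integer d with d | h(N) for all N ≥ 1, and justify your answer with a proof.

d = 2

Computing the first values: h(1) = 2 and h(2) = 32; gcd(2, 32) = 2, so d ≤ 2.
We prove 2 | -7^N + 9^N for all N ≥ 1 by induction on N.
For the base case N = 1: h(1) = 2 = 2·(1), so 2 | h(1).
Suppose the result is true for N = m, i.e. 2 | h(m). Then
9^{m+1} − 7^{m+1} = 9·9^m − 7·7^m = 9·(9^m − 7^m) + (2)·7^m. The first term is divisible by 2 by the inductive hypothesis, and the second term (2)·7^m is divisible by 2 since 2 | 2. Hence 2 | h(m+1).
Hence, by induction on N, the claim holds for every N ≥ 1.
Therefore the largest such d is 2.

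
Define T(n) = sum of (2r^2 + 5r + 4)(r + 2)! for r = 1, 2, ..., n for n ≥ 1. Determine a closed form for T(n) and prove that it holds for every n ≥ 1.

We claim T(n) = (2n + 1)(n + 3)! - 6 for all n ≥ 1.
Base case (n = 1): T(1) = 66, and the closed form gives 66. They agree.
Inductive step: suppose the statement holds for some r ≥ 1, so T(r) = (2r + 1)(r + 3)! - 6.
Then T(r+1) = T(r) + ((2r^2 + 9r + 11)(r + 3)!) = ((2r + 1)(r + 3)! - 6) + ((2r^2 + 9r + 11)(r + 3)!).
Simplifying, T(r+1) = (2(r+1) + 1)((r+1) + 3)! - 6,
which is the closed form with n = r+1.
This completes the induction.

T(n) = (2n + 1)(n + 3)! - 6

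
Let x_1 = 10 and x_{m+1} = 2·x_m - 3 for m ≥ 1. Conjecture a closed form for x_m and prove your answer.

x_m = 7·2^(m - 1) + 3

Computing the first terms: x_1 = 10, x_2 = 17, x_3 = 31. This suggests x_m = 7·2^(m - 1) + 3.
For the base case m = 1: the formula gives 10 = 10 = x_1.
Inductive step: assume the claim holds for m = r, so x_r = 7·2^(r - 1) + 3.
Then x_{r+1} = 2·x_r - 3 = 2·(7·2^(r - 1) + 3) - 3 = 7·2^r + 3 = 7·2^((r+1) - 1) + 3,
which is the claimed formula at m = r+1.
Hence, by induction on m, the claim holds for every m ≥ 1.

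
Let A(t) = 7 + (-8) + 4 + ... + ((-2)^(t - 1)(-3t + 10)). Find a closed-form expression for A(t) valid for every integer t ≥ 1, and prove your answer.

We claim A(t) = (-2)^t(t - 3) + 3 for all t ≥ 1.
When t = 1: A(1) = 7, and the closed form gives 7. They agree.
Suppose the result is true for t = j, so A(j) = (-2)^j(j - 3) + 3.
Then A(j+1) = A(j) + ((-2)^j(-3j + 7)) = ((-2)^j(j - 3) + 3) + ((-2)^j(-3j + 7)).
Simplifying, A(j+1) = (-2)^(j + 1)j + (-2)^(j + 2) + 3 = (-2)^(j+1)((j+1) - 3) + 3,
which is the closed form with t = j+1.
This completes the induction.

A(t) = (-2)^t(t - 3) + 3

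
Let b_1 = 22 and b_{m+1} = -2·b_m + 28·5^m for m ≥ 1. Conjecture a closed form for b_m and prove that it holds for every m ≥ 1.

b_m = -(-2)^m + 4·5^m

Computing the first terms: b_1 = 22, b_2 = 96, b_3 = 508. This suggests b_m = -(-2)^m + 4·5^m.
When m = 1: the formula gives 22 = 22 = b_1.
Inductive step: assume the claim holds for m = j, so b_j = -(-2)^j + 4·5^j.
Then b_{j+1} = -2·b_j + 28·5^j = -2·(-(-2)^j + 4·5^j) + 28·5^j = -(-2)^(j + 1) + 4·5^(j + 1),
which is the claimed formula at m = j+1.
This completes the induction.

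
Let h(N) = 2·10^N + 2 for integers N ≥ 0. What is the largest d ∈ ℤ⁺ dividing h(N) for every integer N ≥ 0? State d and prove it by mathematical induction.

d = 2

Computing the first values: h(0) = 4 and h(1) = 22; gcd(4, 22) = 2, so d ≤ 2.
We prove 2 | 2·10^N + 2 for all N ≥ 0 by induction on N.
For the base case N = 0: h(0) = 4 = 2·(2), so 2 | h(0).
Inductive step: assume the claim holds for N = m, i.e. 2 | h(m). Then
h(m+1) = 2·10^(m+1) + 2 = 10·(2·10^m + 2) - 18 = 10·h(m) - 18. The first term is divisible by 2 by the inductive hypothesis, and -18 is divisible by 2. Hence 2 | h(m+1).
By the principle of mathematical induction, the result holds for all N ≥ 0.
Therefore the largest such d is 2.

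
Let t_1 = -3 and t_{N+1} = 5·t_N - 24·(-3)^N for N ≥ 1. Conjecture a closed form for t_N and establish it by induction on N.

Computing the first terms: t_1 = -3, t_2 = 57, t_3 = 69. This suggests t_N = -(-3)^(N + 1) + 6·5^(N - 1).
Base step (N = 1): the formula gives -3 = -3 = t_1.
Inductive step: assume the claim holds for N = r, so t_r = -(-3)^(r + 1) + 6·5^(r - 1).
Then t_{r+1} = 5·t_r - 24·(-3)^r = 5·(-(-3)^(r + 1) + 6·5^(r - 1)) - 24·(-3)^r = -(-3)^(r + 2) + 6·5^r = -(-3)^((r+1) + 1) + 6·5^((r+1) - 1),
which is the claimed formula at N = r+1.
By induction, the statement is established for all N ≥ 1.

t_N = -(-3)^(N + 1) + 6·5^(N - 1)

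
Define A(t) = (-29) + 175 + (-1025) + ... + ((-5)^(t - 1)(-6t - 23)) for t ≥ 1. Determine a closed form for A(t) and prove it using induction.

We claim A(t) = (-5)^t(t + 4) - 4 for all t ≥ 1.
For the base case t = 1: A(1) = -29, and the closed form gives -29. They agree.
Inductive step: assume the claim holds for t = k, so A(k) = (-5)^k(k + 4) - 4.
Then A(k+1) = A(k) + ((-5)^k(-6k - 29)) = ((-5)^k(k + 4) - 4) + ((-5)^k(-6k - 29)).
Simplifying, A(k+1) = -5(-5)^k·k - 25(-5)^k - 4 = (-5)^(k+1)((k+1) + 4) - 4,
which is the closed form with t = k+1.
This completes the induction.

A(t) = (-5)^t(t + 4) - 4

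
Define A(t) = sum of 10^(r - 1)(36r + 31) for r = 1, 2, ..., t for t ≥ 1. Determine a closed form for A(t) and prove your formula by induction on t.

A(t) = 10^t(4t + 3) - 3

We claim A(t) = 10^t(4t + 3) - 3 for all t ≥ 1.
When t = 1: A(1) = 67, and the closed form gives 67. They agree.
Inductive step: suppose the statement holds for some r ≥ 1, so A(r) = 10^r(4r + 3) - 3.
Then A(r+1) = A(r) + (10^r(36r + 67)) = (10^r(4r + 3) - 3) + (10^r(36r + 67)).
Simplifying, A(r+1) = 40·10^r·r + 70·10^r - 3 = 10^(r+1)(4(r+1) + 3) - 3,
which is the closed form with t = r+1.
Hence, by induction on t, the claim holds for every t ≥ 1.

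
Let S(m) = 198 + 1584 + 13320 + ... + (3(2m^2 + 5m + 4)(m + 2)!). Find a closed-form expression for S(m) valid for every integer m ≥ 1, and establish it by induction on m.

S(m) = (6m + 3)(m + 3)! - 18

We claim S(m) = (6m + 3)(m + 3)! - 18 for all m ≥ 1.
Base step (m = 1): S(1) = 198, and the closed form gives 198. They agree.
Inductive step: suppose the statement holds for some r ≥ 1, so S(r) = (6r + 3)(r + 3)! - 18.
Then S(r+1) = S(r) + (3(2r^2 + 9r + 11)(r + 3)!) = ((6r + 3)(r + 3)! - 18) + (3(2r^2 + 9r + 11)(r + 3)!).
Simplifying, S(r+1) = (6(r+1) + 3)((r+1) + 3)! - 18,
which is the closed form with m = r+1.
Hence, by induction on m, the claim holds for every m ≥ 1.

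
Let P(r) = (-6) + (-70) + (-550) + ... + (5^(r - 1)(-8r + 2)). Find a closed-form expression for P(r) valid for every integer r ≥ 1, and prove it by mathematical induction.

P(r) = 5^r(-2r + 1) - 1

We claim P(r) = 5^r(-2r + 1) - 1 for all r ≥ 1.
When r = 1: P(1) = -6, and the closed form gives -6. They agree.
For the inductive step, assume it holds for an arbitrary m ≥ 1, so P(m) = 5^m(-2m + 1) - 1.
Then P(m+1) = P(m) + (5^m(-8m - 6)) = (5^m(-2m + 1) - 1) + (5^m(-8m - 6)).
Simplifying, P(m+1) = -10·5^m·m - 5·5^m - 1 = 5^(m+1)(-2(m+1) + 1) - 1,
which is the closed form with r = m+1.
By induction, the statement is established for all r ≥ 1.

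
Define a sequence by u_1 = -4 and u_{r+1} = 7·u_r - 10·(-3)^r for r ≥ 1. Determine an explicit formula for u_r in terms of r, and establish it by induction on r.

Computing the first terms: u_1 = -4, u_2 = 2, u_3 = -76. This suggests u_r = (-3)^r - 7^(r - 1).
When r = 1: the formula gives -4 = -4 = u_1.
Inductive step: suppose the statement holds for some m ≥ 1, so u_m = (-3)^m - 7^(m - 1).
Then u_{m+1} = 7·u_m - 10·(-3)^m = 7·((-3)^m - 7^(m - 1)) - 10·(-3)^m = (-3)^(m + 1) - 7^m = (-3)^(m+1) - 7^((m+1) - 1),
which is the claimed formula at r = m+1.
Hence, by induction on r, the claim holds for every r ≥ 1.

u_r = (-3)^r - 7^(r - 1)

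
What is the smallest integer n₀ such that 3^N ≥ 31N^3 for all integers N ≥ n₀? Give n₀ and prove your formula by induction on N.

n₀ = 10

At N = 9: 19683 < 22599, so the inequality fails and n₀ ≥ 10. We prove 3^N ≥ 31N^3 for all N ≥ 10.
For the base case N = 10: 3^N = 59049 and 31N^3 = 31000, so 59049 ≥ 31000.
For the inductive step, assume it holds for an arbitrary j ≥ 10, so 3^j ≥ 31j^3.
Then 3^(j + 1) = 3·(3^j) ≥ 3·(31j^3).
Also, for j ≥ 10 we have 3·(31j^3) ≥ 31(j+1)^3, since 3 ≥ (1 + 1/j)^3 for all j ≥ 10.
Combining, 3^(j + 1) ≥ 31(j+1)^3.
By the principle of mathematical induction, the result holds for all N ≥ 10.
Hence the smallest such n₀ is 10.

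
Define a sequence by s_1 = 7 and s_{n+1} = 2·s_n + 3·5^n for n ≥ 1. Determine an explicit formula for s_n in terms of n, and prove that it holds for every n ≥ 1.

s_n = 2^n + 5^n

Computing the first terms: s_1 = 7, s_2 = 29, s_3 = 133. This suggests s_n = 2^n + 5^n.
Base step (n = 1): the formula gives 7 = 7 = s_1.
For the inductive step, assume it holds for an arbitrary p ≥ 1, so s_p = 2^p + 5^p.
Then s_{p+1} = 2·s_p + 3·5^p = 2·(2^p + 5^p) + 3·5^p = 2^(p + 1) + 5^(p + 1),
which is the claimed formula at n = p+1.
By the principle of mathematical induction, the result holds for all n ≥ 1.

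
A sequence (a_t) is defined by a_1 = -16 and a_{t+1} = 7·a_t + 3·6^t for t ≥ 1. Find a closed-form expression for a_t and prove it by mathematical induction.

Computing the first terms: a_1 = -16, a_2 = -94, a_3 = -550. This suggests a_t = -3·6^t + 2·7^(t - 1).
Base case (t = 1): the formula gives -16 = -16 = a_1.
Inductive step: suppose the statement holds for some p ≥ 1, so a_p = -3·6^p + 2·7^(p - 1).
Then a_{p+1} = 7·a_p + 3·6^p = 7·(-3·6^p + 2·7^(p - 1)) + 3·6^p = -3·6^(p + 1) + 2·7^p = -3·6^(p+1) + 2·7^((p+1) - 1),
which is the claimed formula at t = p+1.
Hence, by induction on t, the claim holds for every t ≥ 1.

a_t = -3·6^t + 2·7^(t - 1)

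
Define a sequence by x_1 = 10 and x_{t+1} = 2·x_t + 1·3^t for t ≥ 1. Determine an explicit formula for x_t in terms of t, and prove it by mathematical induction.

Computing the first terms: x_1 = 10, x_2 = 23, x_3 = 55. This suggests x_t = 7·2^(t - 1) + 3^t.
For the base case t = 1: the formula gives 10 = 10 = x_1.
Inductive step: assume the claim holds for t = k, so x_k = 7·2^(k - 1) + 3^k.
Then x_{k+1} = 2·x_k + 1·3^k = 2·(7·2^(k - 1) + 3^k) + 1·3^k = 7·2^k + 3^(k + 1) = 7·2^((k+1) - 1) + 3^(k+1),
which is the claimed formula at t = k+1.
By the principle of mathematical induction, the result holds for all t ≥ 1.

x_t = 7·2^(t - 1) + 3^t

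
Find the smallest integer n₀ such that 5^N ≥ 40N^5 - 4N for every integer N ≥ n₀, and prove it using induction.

At N = 9: 1953125 < 2361924, so the inequality fails and n₀ ≥ 10. We prove 5^N ≥ 40N^5 - 4N for all N ≥ 10.
For the base case N = 10: 5^N = 9765625 and 40N^5 - 4N = 3999960, so 9765625 ≥ 3999960.
Inductive step: assume the claim holds for N = i, so 5^i ≥ 40i^5 - 4i.
Then 5^(i + 1) = 5·(5^i) ≥ 5·(40i^5 - 4i).
Also, for i ≥ 10 we have 5·(40i^5 - 4i) ≥ 40(i+1)^5 - 4(i+1), since 5·(40i^5 - 4i) − (40(i+1)^5 - 4(i+1)) = 160i^5 - 200i^4 - 400i^3 - 400i^2 - 216i - 36, which is nonnegative for all i ≥ 10.
Combining, 5^(i + 1) ≥ 40(i+1)^5 - 4(i+1).
By induction, the statement is established for all N ≥ 10.
Hence the smallest such n₀ is 10.

n₀ = 10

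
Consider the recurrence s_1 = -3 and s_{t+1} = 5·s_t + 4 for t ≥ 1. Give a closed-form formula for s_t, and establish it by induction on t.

s_t = -2·5^(t - 1) - 1

Computing the first terms: s_1 = -3, s_2 = -11, s_3 = -51. This suggests s_t = -2·5^(t - 1) - 1.
Base case (t = 1): the formula gives -3 = -3 = s_1.
For the inductive step, assume it holds for an arbitrary i ≥ 1, so s_i = -2·5^(i - 1) - 1.
Then s_{i+1} = 5·s_i + 4 = 5·(-2·5^(i - 1) - 1) + 4 = -2·5^i - 1 = -2·5^((i+1) - 1) - 1,
which is the claimed formula at t = i+1.
This completes the induction.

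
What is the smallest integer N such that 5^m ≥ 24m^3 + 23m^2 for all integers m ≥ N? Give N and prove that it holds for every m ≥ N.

N = 6

At m = 5: 3125 < 3575, so the inequality fails and N ≥ 6. We prove 5^m ≥ 24m^3 + 23m^2 for all m ≥ 6.
For the base case m = 6: 5^m = 15625 and 24m^3 + 23m^2 = 6012, so 15625 ≥ 6012.
For the inductive step, assume it holds for an arbitrary p ≥ 6, so 5^p ≥ 24p^3 + 23p^2.
Then 5^(p + 1) = 5·(5^p) ≥ 5·(24p^3 + 23p^2).
Also, for p ≥ 6 we have 5·(24p^3 + 23p^2) ≥ 24(p+1)^3 + 23(p+1)^2, since 5·(24p^3 + 23p^2) − (24(p+1)^3 + 23(p+1)^2) = 96p^3 + 20p^2 - 118p - 47, which is nonnegative for all p ≥ 6.
Combining, 5^(p + 1) ≥ 24(p+1)^3 + 23(p+1)^2.
By the principle of mathematical induction, the result holds for all m ≥ 6.
Hence the smallest such N is 6.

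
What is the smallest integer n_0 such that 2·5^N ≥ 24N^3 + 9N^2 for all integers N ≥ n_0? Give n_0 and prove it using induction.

At N = 4: 1250 < 1680, so the inequality fails and n_0 ≥ 5. We prove 2·5^N ≥ 24N^3 + 9N^2 for all N ≥ 5.
Base step (N = 5): 2·5^N = 6250 and 24N^3 + 9N^2 = 3225, so 6250 ≥ 3225.
Inductive step: assume the claim holds for N = i, so 2·5^i ≥ 24i^3 + 9i^2.
Then 2·5^(i + 1) = 5·(2·5^i) ≥ 5·(24i^3 + 9i^2).
Also, for i ≥ 5 we have 5·(24i^3 + 9i^2) ≥ 24(i+1)^3 + 9(i+1)^2, since 5·(24i^3 + 9i^2) − (24(i+1)^3 + 9(i+1)^2) = 96i^3 - 36i^2 - 90i - 33, which is nonnegative for all i ≥ 5.
Combining, 2·5^(i + 1) ≥ 24(i+1)^3 + 9(i+1)^2.
This completes the induction.
Hence the smallest such n_0 is 5.

n_0 = 5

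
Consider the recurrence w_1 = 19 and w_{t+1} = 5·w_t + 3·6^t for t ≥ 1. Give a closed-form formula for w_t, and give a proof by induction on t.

w_t = 5^(t - 1) + 3·6^t

Computing the first terms: w_1 = 19, w_2 = 113, w_3 = 673. This suggests w_t = 5^(t - 1) + 3·6^t.
Base case (t = 1): the formula gives 19 = 19 = w_1.
Inductive step: assume the claim holds for t = i, so w_i = 5^(i - 1) + 3·6^i.
Then w_{i+1} = 5·w_i + 3·6^i = 5·(5^(i - 1) + 3·6^i) + 3·6^i = 5^i + 3·6^(i + 1) = 5^((i+1) - 1) + 3·6^(i+1),
which is the claimed formula at t = i+1.
This completes the induction.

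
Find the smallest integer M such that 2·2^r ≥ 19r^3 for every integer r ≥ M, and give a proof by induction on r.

M = 15

At r = 14: 32768 < 52136, so the inequality fails and M ≥ 15. We prove 2·2^r ≥ 19r^3 for all r ≥ 15.
For the base case r = 15: 2·2^r = 65536 and 19r^3 = 64125, so 65536 ≥ 64125.
Inductive step: suppose the statement holds for some p ≥ 15, so 2·2^p ≥ 19p^3.
Then 2·2^(p + 1) = 2·(2·2^p) ≥ 2·(19p^3).
Also, for p ≥ 15 we have 2·(19p^3) ≥ 19(p+1)^3, since 2 ≥ (1 + 1/p)^3 for all p ≥ 15.
Combining, 2·2^(p + 1) ≥ 19(p+1)^3.
By induction, the statement is established for all r ≥ 15.
Hence the smallest such M is 15.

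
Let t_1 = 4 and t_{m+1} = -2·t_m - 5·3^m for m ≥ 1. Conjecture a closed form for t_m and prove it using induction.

t_m = 7(-2)^(m - 1) - 3^m

Computing the first terms: t_1 = 4, t_2 = -23, t_3 = 1. This suggests t_m = 7(-2)^(m - 1) - 3^m.
Base case (m = 1): the formula gives 4 = 4 = t_1.
Inductive step: suppose the statement holds for some k ≥ 1, so t_k = 7(-2)^(k - 1) - 3^k.
Then t_{k+1} = -2·t_k - 5·3^k = -2·(7(-2)^(k - 1) - 3^k) - 5·3^k = 7(-2)^k - 3^(k + 1) = 7(-2)^((k+1) - 1) - 3^(k+1),
which is the claimed formula at m = k+1.
By induction, the statement is established for all m ≥ 1.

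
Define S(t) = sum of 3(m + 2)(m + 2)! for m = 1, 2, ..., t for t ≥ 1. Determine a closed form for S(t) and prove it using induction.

S(t) = 3(t + 3)! - 18

We claim S(t) = 3(t + 3)! - 18 for all t ≥ 1.
Base case (t = 1): S(1) = 54, and the closed form gives 54. They agree.
Suppose the result is true for t = m, so S(m) = 3(m + 3)! - 18.
Then S(m+1) = S(m) + (3(m + 3)(m + 3)!) = (3(m + 3)! - 18) + (3(m + 3)(m + 3)!).
Simplifying, S(m+1) = 3((m+1) + 3)! - 18,
which is the closed form with t = m+1.
By the principle of mathematical induction, the result holds for all t ≥ 1.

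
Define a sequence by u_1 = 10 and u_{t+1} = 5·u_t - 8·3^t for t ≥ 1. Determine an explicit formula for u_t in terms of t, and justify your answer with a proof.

u_t = 4·3^t - 2·5^(t - 1)

Computing the first terms: u_1 = 10, u_2 = 26, u_3 = 58. This suggests u_t = 4·3^t - 2·5^(t - 1).
For the base case t = 1: the formula gives 10 = 10 = u_1.
Inductive step: suppose the statement holds for some i ≥ 1, so u_i = 4·3^i - 2·5^(i - 1).
Then u_{i+1} = 5·u_i - 8·3^i = 5·(4·3^i - 2·5^(i - 1)) - 8·3^i = 4·3^(i + 1) - 2·5^i = 4·3^(i+1) - 2·5^((i+1) - 1),
which is the claimed formula at t = i+1.
By induction, the statement is established for all t ≥ 1.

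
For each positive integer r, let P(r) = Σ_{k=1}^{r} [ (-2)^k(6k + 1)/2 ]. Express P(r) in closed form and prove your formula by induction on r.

We claim P(r) = (-2)^r(2r + 1) - 1 for all r ≥ 1.
When r = 1: P(1) = -7, and the closed form gives -7. They agree.
For the inductive step, assume it holds for an arbitrary k ≥ 1, so P(k) = (-2)^k(2k + 1) - 1.
Then P(k+1) = P(k) + ((-2)^k(-6k - 7)) = ((-2)^k(2k + 1) - 1) + ((-2)^k(-6k - 7)).
Simplifying, P(k+1) = -4(-2)^k·k - 6(-2)^k - 1 = (-2)^(k+1)(2(k+1) + 1) - 1,
which is the closed form with r = k+1.
By the principle of mathematical induction, the result holds for all r ≥ 1.

P(r) = (-2)^r(2r + 1) - 1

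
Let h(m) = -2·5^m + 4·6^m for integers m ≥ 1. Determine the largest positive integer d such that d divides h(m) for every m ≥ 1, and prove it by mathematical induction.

d = 2

Computing the first values: h(1) = 14 and h(2) = 94; gcd(14, 94) = 2, so d ≤ 2.
We prove 2 | -2·5^m + 4·6^m for all m ≥ 1 by induction on m.
Base case (m = 1): h(1) = 14 = 2·(7), so 2 | h(1).
For the inductive step, assume it holds for an arbitrary k ≥ 1, i.e. 2 | h(k). Then
h(k+1) − 6·h(k) = (-2·5^(k+1) + 4·6^(k+1)) − 6·(-2·5^k + 4·6^k) = (-2)·5^k·(5 − 6) = (2)·5^k. Since 2 | h(k) by the inductive hypothesis, 2 | 6·h(k); and 2 | 2 since 2 = 2·1. Therefore 2 | h(k+1).
Hence, by induction on m, the claim holds for every m ≥ 1.
Therefore the largest such d is 2.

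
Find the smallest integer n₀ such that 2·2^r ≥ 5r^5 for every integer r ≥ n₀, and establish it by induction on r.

At r = 24: 33554432 < 39813120, so the inequality fails and n₀ ≥ 25. We prove 2·2^r ≥ 5r^5 for all r ≥ 25.
Base case (r = 25): 2·2^r = 67108864 and 5r^5 = 48828125, so 67108864 ≥ 48828125.
Inductive step: assume the claim holds for r = k, so 2·2^k ≥ 5k^5.
Then 2·2^(k + 1) = 2·(2·2^k) ≥ 2·(5k^5).
Also, for k ≥ 25 we have 2·(5k^5) ≥ 5(k+1)^5, since 2 ≥ (1 + 1/k)^5 for all k ≥ 25.
Combining, 2·2^(k + 1) ≥ 5(k+1)^5.
By induction, the statement is established for all r ≥ 25.
Hence the smallest such n₀ is 25.

n₀ = 25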